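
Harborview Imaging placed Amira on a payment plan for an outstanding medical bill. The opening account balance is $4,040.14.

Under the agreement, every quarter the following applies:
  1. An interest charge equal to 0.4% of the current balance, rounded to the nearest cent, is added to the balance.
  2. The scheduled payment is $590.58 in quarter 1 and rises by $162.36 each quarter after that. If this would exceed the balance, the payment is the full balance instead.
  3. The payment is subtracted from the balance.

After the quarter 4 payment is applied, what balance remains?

$751.88

Quarter 1: opening $4,040.14; interest $16.16 → $4,056.30; payment $590.58; balance $3,465.72
Quarter 2: opening $3,465.72; interest $13.86 → $3,479.58; payment $752.94; balance $2,726.64
Quarter 3: opening $2,726.64; interest $10.91 → $2,737.55; payment $915.30; balance $1,822.25
Quarter 4: opening $1,822.25; interest $7.29 → $1,829.54; payment $1,077.66; balance $751.88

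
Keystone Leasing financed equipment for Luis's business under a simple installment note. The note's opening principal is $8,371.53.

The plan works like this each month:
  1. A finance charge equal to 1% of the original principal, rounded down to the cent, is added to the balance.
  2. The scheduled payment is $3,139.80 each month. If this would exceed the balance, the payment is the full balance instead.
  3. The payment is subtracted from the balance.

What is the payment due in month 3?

$2,343.06

Month 1: $8,371.53 +$83.71 interest = $8,455.24; pay $3,139.80 → $5,315.44
Month 2: $5,315.44 +$83.71 interest = $5,399.15; pay $3,139.80 → $2,259.35
Month 3: $2,259.35 +$83.71 interest = $2,343.06; pay $2,343.06 → $0.00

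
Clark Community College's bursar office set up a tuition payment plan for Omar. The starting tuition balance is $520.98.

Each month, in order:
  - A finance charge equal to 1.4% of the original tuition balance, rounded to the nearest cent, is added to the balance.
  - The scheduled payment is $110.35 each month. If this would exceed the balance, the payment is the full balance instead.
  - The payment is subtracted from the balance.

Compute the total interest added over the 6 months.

$43.74

Month 1: opening $520.98; interest $7.29 → $528.27; payment $110.35; balance $417.92
Month 2: opening $417.92; interest $7.29 → $425.21; payment $110.35; balance $314.86
Month 3: opening $314.86; interest $7.29 → $322.15; payment $110.35; balance $211.80
Month 4: opening $211.80; interest $7.29 → $219.09; payment $110.35; balance $108.74
Month 5: opening $108.74; interest $7.29 → $116.03; payment $110.35; balance $5.68
Month 6: opening $5.68; interest $7.29 → $12.97; payment $12.97; balance $0.00
Total interest: $7.29 + $7.29 + $7.29 + $7.29 + $7.29 + $7.29 = $43.74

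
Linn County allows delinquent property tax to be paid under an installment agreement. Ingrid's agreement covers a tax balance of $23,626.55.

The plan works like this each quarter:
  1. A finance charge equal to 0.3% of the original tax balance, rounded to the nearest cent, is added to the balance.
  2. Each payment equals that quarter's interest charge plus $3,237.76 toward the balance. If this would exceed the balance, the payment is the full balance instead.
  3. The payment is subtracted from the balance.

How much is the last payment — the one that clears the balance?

$1,033.11

Quarter 1: opening $23,626.55; interest $70.88 → $23,697.43; payment $3,308.64; balance $20,388.79
Quarter 2: opening $20,388.79; interest $70.88 → $20,459.67; payment $3,308.64; balance $17,151.03
Quarter 3: opening $17,151.03; interest $70.88 → $17,221.91; payment $3,308.64; balance $13,913.27
Quarter 4: opening $13,913.27; interest $70.88 → $13,984.15; payment $3,308.64; balance $10,675.51
Quarter 5: opening $10,675.51; interest $70.88 → $10,746.39; payment $3,308.64; balance $7,437.75
Quarter 6: opening $7,437.75; interest $70.88 → $7,508.63; payment $3,308.64; balance $4,199.99
Quarter 7: opening $4,199.99; interest $70.88 → $4,270.87; payment $3,308.64; balance $962.23
Quarter 8: opening $962.23; interest $70.88 → $1,033.11; payment $1,033.11; balance $0.00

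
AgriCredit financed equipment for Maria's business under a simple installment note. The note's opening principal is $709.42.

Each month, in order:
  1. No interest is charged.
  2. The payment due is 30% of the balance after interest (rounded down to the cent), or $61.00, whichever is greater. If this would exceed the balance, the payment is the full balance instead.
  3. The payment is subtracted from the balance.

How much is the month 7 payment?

$48.34

Month 1: opening $709.42; payment $212.82; balance $496.60
Month 2: opening $496.60; payment $148.98; balance $347.62
Month 3: opening $347.62; payment $104.28; balance $243.34
Month 4: opening $243.34; payment $73.00; balance $170.34
Month 5: opening $170.34; payment $61.00; balance $109.34
Month 6: opening $109.34; payment $61.00; balance $48.34
Month 7: opening $48.34; payment $48.34; balance $0.00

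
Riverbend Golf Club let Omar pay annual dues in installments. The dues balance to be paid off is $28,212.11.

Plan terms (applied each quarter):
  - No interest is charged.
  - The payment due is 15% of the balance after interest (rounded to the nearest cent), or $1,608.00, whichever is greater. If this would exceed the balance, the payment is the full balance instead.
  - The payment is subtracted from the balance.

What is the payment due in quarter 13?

# | Opening | Payment | End bal
1 | $28,212.11 | $4,231.82 | $23,980.29
2 | $23,980.29 | $3,597.04 | $20,383.25
3 | $20,383.25 | $3,057.49 | $17,325.76
4 | $17,325.76 | $2,598.86 | $14,726.90
5 | $14,726.90 | $2,209.04 | $12,517.86
6 | $12,517.86 | $1,877.68 | $10,640.18
7 | $10,640.18 | $1,608.00 | $9,032.18
8 | $9,032.18 | $1,608.00 | $7,424.18
9 | $7,424.18 | $1,608.00 | $5,816.18
10 | $5,816.18 | $1,608.00 | $4,208.18
11 | $4,208.18 | $1,608.00 | $2,600.18
12 | $2,600.18 | $1,608.00 | $992.18
13 | $992.18 | $992.18 | $0.00

$992.18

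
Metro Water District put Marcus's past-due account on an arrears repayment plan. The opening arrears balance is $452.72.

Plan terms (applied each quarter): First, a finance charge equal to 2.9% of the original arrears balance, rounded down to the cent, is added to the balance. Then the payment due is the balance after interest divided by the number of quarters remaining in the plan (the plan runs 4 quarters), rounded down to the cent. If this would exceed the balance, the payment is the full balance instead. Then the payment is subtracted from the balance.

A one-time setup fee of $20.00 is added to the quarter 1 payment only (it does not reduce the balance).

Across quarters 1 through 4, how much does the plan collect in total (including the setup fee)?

Quarter 1: $452.72 +$13.12 interest = $465.84; pay $116.46 (+ $20.00 fee) → $349.38
Quarter 2: $349.38 +$13.12 interest = $362.50; pay $120.83 → $241.67
Quarter 3: $241.67 +$13.12 interest = $254.79; pay $127.39 → $127.40
Quarter 4: $127.40 +$13.12 interest = $140.52; pay $140.52 → $0.00
Total paid: $525.20

$525.20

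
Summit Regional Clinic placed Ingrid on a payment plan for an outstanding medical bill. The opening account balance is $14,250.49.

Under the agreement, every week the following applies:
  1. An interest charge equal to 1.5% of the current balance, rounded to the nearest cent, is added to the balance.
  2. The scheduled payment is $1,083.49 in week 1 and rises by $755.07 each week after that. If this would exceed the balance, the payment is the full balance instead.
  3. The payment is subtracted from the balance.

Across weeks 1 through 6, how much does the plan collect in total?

$15,104.30

Week 1: opening $14,250.49; interest $213.76 → $14,464.25; payment $1,083.49; balance $13,380.76
Week 2: opening $13,380.76; interest $200.71 → $13,581.47; payment $1,838.56; balance $11,742.91
Week 3: opening $11,742.91; interest $176.14 → $11,919.05; payment $2,593.63; balance $9,325.42
Week 4: opening $9,325.42; interest $139.88 → $9,465.30; payment $3,348.70; balance $6,116.60
Week 5: opening $6,116.60; interest $91.75 → $6,208.35; payment $4,103.77; balance $2,104.58
Week 6: opening $2,104.58; interest $31.57 → $2,136.15; payment $2,136.15; balance $0.00
Total paid: $15,104.30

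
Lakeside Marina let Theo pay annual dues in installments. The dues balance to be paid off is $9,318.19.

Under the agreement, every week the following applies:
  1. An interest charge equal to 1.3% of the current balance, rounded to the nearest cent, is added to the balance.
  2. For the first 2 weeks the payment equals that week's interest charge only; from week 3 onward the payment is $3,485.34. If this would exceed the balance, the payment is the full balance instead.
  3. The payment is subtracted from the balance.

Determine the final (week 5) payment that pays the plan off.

$2,579.15

Week 1: $9,318.19 +$121.14 interest = $9,439.33; pay $121.14 → $9,318.19
Week 2: $9,318.19 +$121.14 interest = $9,439.33; pay $121.14 → $9,318.19
Week 3: $9,318.19 +$121.14 interest = $9,439.33; pay $3,485.34 → $5,953.99
Week 4: $5,953.99 +$77.40 interest = $6,031.39; pay $3,485.34 → $2,546.05
Week 5: $2,546.05 +$33.10 interest = $2,579.15; pay $2,579.15 → $0.00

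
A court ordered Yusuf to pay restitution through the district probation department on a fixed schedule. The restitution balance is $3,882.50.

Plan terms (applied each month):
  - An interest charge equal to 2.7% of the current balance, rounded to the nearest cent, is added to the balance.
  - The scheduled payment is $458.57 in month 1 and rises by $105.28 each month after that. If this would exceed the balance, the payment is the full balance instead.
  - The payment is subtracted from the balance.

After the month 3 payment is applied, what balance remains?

# | Opening | Interest | Payment | End bal
1 | $3,882.50 | $104.83 | $458.57 | $3,528.76
2 | $3,528.76 | $95.28 | $563.85 | $3,060.19
3 | $3,060.19 | $82.63 | $669.13 | $2,473.69

$2,473.69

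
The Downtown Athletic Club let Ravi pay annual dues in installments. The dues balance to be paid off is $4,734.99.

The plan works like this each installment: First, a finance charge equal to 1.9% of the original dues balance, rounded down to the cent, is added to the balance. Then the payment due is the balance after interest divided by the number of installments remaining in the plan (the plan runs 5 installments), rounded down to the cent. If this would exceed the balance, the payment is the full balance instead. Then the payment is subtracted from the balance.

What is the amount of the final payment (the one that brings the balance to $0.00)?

$1,152.41

Installment 1: opening $4,734.99; interest $89.96 → $4,824.95; payment $964.99; balance $3,859.96
Installment 2: opening $3,859.96; interest $89.96 → $3,949.92; payment $987.48; balance $2,962.44
Installment 3: opening $2,962.44; interest $89.96 → $3,052.40; payment $1,017.46; balance $2,034.94
Installment 4: opening $2,034.94; interest $89.96 → $2,124.90; payment $1,062.45; balance $1,062.45
Installment 5: opening $1,062.45; interest $89.96 → $1,152.41; payment $1,152.41; balance $0.00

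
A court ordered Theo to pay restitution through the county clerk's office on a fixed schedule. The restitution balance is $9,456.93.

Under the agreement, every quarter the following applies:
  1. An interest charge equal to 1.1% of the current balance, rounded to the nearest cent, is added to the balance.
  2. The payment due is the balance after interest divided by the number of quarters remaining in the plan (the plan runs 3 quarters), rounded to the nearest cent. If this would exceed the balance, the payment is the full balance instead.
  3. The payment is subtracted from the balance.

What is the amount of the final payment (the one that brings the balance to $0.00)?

$3,257.48

Quarter 1: opening $9,456.93; interest $104.03 → $9,560.96; payment $3,186.99; balance $6,373.97
Quarter 2: opening $6,373.97; interest $70.11 → $6,444.08; payment $3,222.04; balance $3,222.04
Quarter 3: opening $3,222.04; interest $35.44 → $3,257.48; payment $3,257.48; balance $0.00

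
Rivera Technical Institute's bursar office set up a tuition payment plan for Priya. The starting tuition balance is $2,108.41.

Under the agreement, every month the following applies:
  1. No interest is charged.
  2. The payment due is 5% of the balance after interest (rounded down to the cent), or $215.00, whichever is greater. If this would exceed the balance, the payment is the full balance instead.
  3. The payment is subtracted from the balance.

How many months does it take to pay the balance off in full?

10

Month 1: opening $2,108.41; payment $215.00; balance $1,893.41
Month 2: opening $1,893.41; payment $215.00; balance $1,678.41
Month 3: opening $1,678.41; payment $215.00; balance $1,463.41
Month 4: opening $1,463.41; payment $215.00; balance $1,248.41
Month 5: opening $1,248.41; payment $215.00; balance $1,033.41
Month 6: opening $1,033.41; payment $215.00; balance $818.41
Month 7: opening $818.41; payment $215.00; balance $603.41
Month 8: opening $603.41; payment $215.00; balance $388.41
Month 9: opening $388.41; payment $215.00; balance $173.41
Month 10: opening $173.41; payment $173.41; balance $0.00
Balance reaches $0.00 in month 10.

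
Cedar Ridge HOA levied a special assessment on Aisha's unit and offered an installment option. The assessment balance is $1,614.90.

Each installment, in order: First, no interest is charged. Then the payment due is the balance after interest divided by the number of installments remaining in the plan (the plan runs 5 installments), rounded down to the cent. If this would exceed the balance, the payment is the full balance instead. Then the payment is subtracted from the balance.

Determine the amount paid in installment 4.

$322.98

Installment 1: $1,614.90 − $322.98 → $1,291.92
Installment 2: $1,291.92 − $322.98 → $968.94
Installment 3: $968.94 − $322.98 → $645.96
Installment 4: $645.96 − $322.98 → $322.98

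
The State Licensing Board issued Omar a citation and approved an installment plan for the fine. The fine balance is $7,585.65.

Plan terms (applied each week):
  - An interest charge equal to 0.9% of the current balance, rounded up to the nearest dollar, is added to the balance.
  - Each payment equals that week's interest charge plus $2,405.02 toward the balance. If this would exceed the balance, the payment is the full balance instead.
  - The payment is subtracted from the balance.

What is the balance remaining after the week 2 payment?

# | Opening | Interest | Payment | End bal
1 | $7,585.65 | $69.00 | $2,474.02 | $5,180.63
2 | $5,180.63 | $47.00 | $2,452.02 | $2,775.61

$2,775.61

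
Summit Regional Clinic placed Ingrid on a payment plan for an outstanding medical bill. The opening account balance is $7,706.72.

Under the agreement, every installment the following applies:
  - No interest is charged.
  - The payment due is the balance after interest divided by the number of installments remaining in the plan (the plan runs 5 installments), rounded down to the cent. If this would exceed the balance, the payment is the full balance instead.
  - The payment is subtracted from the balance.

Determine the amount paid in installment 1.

Installment 1: $7,706.72 − $1,541.34 → $6,165.38

$1,541.34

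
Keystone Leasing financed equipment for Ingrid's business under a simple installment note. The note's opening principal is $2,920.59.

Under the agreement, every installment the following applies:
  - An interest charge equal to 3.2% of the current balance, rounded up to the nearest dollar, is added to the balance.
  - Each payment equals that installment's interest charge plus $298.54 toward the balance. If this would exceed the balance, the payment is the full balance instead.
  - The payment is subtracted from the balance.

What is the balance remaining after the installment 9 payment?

# | Opening | Interest | Payment | End bal
1 | $2,920.59 | $94.00 | $392.54 | $2,622.05
2 | $2,622.05 | $84.00 | $382.54 | $2,323.51
3 | $2,323.51 | $75.00 | $373.54 | $2,024.97
4 | $2,024.97 | $65.00 | $363.54 | $1,726.43
5 | $1,726.43 | $56.00 | $354.54 | $1,427.89
6 | $1,427.89 | $46.00 | $344.54 | $1,129.35
7 | $1,129.35 | $37.00 | $335.54 | $830.81
8 | $830.81 | $27.00 | $325.54 | $532.27
9 | $532.27 | $18.00 | $316.54 | $233.73

$233.73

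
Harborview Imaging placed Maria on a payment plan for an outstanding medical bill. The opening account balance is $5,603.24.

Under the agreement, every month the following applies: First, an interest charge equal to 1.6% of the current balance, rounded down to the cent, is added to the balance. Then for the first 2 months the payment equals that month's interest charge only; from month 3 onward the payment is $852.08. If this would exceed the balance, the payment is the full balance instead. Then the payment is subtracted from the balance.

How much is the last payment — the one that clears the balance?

$3.13

Month 1: opening $5,603.24; interest $89.65 → $5,692.89; payment $89.65; balance $5,603.24
Month 2: opening $5,603.24; interest $89.65 → $5,692.89; payment $89.65; balance $5,603.24
Month 3: opening $5,603.24; interest $89.65 → $5,692.89; payment $852.08; balance $4,840.81
Month 4: opening $4,840.81; interest $77.45 → $4,918.26; payment $852.08; balance $4,066.18
Month 5: opening $4,066.18; interest $65.05 → $4,131.23; payment $852.08; balance $3,279.15
Month 6: opening $3,279.15; interest $52.46 → $3,331.61; payment $852.08; balance $2,479.53
Month 7: opening $2,479.53; interest $39.67 → $2,519.20; payment $852.08; balance $1,667.12
Month 8: opening $1,667.12; interest $26.67 → $1,693.79; payment $852.08; balance $841.71
Month 9: opening $841.71; interest $13.46 → $855.17; payment $852.08; balance $3.09
Month 10: opening $3.09; interest $0.04 → $3.13; payment $3.13; balance $0.00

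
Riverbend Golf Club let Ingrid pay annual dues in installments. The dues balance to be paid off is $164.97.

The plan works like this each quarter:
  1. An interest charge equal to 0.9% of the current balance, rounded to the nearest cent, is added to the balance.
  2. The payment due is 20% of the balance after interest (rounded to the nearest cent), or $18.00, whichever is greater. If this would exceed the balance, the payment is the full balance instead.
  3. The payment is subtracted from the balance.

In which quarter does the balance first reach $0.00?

8

Quarter 1: $164.97 +$1.48 interest = $166.45; pay $33.29 → $133.16
Quarter 2: $133.16 +$1.20 interest = $134.36; pay $26.87 → $107.49
Quarter 3: $107.49 +$0.97 interest = $108.46; pay $21.69 → $86.77
Quarter 4: $86.77 +$0.78 interest = $87.55; pay $18.00 → $69.55
Quarter 5: $69.55 +$0.63 interest = $70.18; pay $18.00 → $52.18
Quarter 6: $52.18 +$0.47 interest = $52.65; pay $18.00 → $34.65
Quarter 7: $34.65 +$0.31 interest = $34.96; pay $18.00 → $16.96
Quarter 8: $16.96 +$0.15 interest = $17.11; pay $17.11 → $0.00
Balance reaches $0.00 in quarter 8.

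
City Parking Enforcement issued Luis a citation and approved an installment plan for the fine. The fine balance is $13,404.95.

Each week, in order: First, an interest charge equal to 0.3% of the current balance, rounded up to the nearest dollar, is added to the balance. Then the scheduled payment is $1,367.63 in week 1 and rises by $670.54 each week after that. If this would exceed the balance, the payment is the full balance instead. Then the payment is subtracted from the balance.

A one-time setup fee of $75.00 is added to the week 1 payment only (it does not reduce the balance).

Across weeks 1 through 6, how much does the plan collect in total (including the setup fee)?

$13,625.95

Week 1: opening $13,404.95; interest $41.00 → $13,445.95; payment $1,367.63 (+ $75.00 fee); balance $12,078.32
Week 2: opening $12,078.32; interest $37.00 → $12,115.32; payment $2,038.17; balance $10,077.15
Week 3: opening $10,077.15; interest $31.00 → $10,108.15; payment $2,708.71; balance $7,399.44
Week 4: opening $7,399.44; interest $23.00 → $7,422.44; payment $3,379.25; balance $4,043.19
Week 5: opening $4,043.19; interest $13.00 → $4,056.19; payment $4,049.79; balance $6.40
Week 6: opening $6.40; interest $1.00 → $7.40; payment $7.40; balance $0.00
Total paid: $13,625.95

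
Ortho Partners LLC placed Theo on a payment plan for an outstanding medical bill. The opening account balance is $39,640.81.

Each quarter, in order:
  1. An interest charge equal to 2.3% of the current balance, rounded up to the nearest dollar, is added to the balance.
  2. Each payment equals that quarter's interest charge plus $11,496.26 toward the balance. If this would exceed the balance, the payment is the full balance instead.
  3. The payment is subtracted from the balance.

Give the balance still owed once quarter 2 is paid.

Quarter 1: opening $39,640.81; interest $912.00 → $40,552.81; payment $12,408.26; balance $28,144.55
Quarter 2: opening $28,144.55; interest $648.00 → $28,792.55; payment $12,144.26; balance $16,648.29

$16,648.29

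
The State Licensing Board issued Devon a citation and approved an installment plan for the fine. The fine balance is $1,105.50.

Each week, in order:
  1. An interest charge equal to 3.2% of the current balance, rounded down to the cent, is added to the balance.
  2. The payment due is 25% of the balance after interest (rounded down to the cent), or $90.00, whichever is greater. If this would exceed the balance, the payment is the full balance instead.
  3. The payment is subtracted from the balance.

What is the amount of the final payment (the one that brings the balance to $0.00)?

$60.66

# | Opening | Interest | Payment | End bal
1 | $1,105.50 | $35.37 | $285.21 | $855.66
2 | $855.66 | $27.38 | $220.76 | $662.28
3 | $662.28 | $21.19 | $170.86 | $512.61
4 | $512.61 | $16.40 | $132.25 | $396.76
5 | $396.76 | $12.69 | $102.36 | $307.09
6 | $307.09 | $9.82 | $90.00 | $226.91
7 | $226.91 | $7.26 | $90.00 | $144.17
8 | $144.17 | $4.61 | $90.00 | $58.78
9 | $58.78 | $1.88 | $60.66 | $0.00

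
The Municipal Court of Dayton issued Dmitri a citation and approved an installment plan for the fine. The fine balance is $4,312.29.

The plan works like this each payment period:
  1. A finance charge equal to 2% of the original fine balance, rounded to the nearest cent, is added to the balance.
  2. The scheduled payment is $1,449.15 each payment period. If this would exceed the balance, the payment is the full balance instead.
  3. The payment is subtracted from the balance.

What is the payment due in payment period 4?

$309.84

Payment period 1: opening $4,312.29; interest $86.25 → $4,398.54; payment $1,449.15; balance $2,949.39
Payment period 2: opening $2,949.39; interest $86.25 → $3,035.64; payment $1,449.15; balance $1,586.49
Payment period 3: opening $1,586.49; interest $86.25 → $1,672.74; payment $1,449.15; balance $223.59
Payment period 4: opening $223.59; interest $86.25 → $309.84; payment $309.84; balance $0.00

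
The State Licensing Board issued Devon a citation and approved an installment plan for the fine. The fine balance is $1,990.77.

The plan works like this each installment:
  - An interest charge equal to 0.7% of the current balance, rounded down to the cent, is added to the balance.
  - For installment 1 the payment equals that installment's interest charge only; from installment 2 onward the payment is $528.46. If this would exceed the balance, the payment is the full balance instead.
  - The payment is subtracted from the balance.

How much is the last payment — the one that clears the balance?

$439.40

Installment 1: opening $1,990.77; interest $13.93 → $2,004.70; payment $13.93; balance $1,990.77
Installment 2: opening $1,990.77; interest $13.93 → $2,004.70; payment $528.46; balance $1,476.24
Installment 3: opening $1,476.24; interest $10.33 → $1,486.57; payment $528.46; balance $958.11
Installment 4: opening $958.11; interest $6.70 → $964.81; payment $528.46; balance $436.35
Installment 5: opening $436.35; interest $3.05 → $439.40; payment $439.40; balance $0.00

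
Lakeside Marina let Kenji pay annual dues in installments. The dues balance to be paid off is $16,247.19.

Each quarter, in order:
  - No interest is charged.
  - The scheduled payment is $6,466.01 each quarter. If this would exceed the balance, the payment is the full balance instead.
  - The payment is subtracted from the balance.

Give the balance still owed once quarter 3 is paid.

$0.00

Quarter 1: opening $16,247.19; payment $6,466.01; balance $9,781.18
Quarter 2: opening $9,781.18; payment $6,466.01; balance $3,315.17
Quarter 3: opening $3,315.17; payment $3,315.17; balance $0.00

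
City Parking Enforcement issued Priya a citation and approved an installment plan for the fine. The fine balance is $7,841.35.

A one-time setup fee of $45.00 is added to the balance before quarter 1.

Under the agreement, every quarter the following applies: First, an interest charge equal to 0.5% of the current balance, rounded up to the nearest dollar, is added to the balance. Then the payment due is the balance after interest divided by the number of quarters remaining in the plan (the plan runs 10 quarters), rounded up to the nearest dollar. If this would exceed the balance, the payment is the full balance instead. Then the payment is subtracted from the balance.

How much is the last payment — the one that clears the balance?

$829.35

Quarter 1: opening $7,886.35; interest $40.00 → $7,926.35; payment $793.00; balance $7,133.35
Quarter 2: opening $7,133.35; interest $36.00 → $7,169.35; payment $797.00; balance $6,372.35
Quarter 3: opening $6,372.35; interest $32.00 → $6,404.35; payment $801.00; balance $5,603.35
Quarter 4: opening $5,603.35; interest $29.00 → $5,632.35; payment $805.00; balance $4,827.35
Quarter 5: opening $4,827.35; interest $25.00 → $4,852.35; payment $809.00; balance $4,043.35
Quarter 6: opening $4,043.35; interest $21.00 → $4,064.35; payment $813.00; balance $3,251.35
Quarter 7: opening $3,251.35; interest $17.00 → $3,268.35; payment $818.00; balance $2,450.35
Quarter 8: opening $2,450.35; interest $13.00 → $2,463.35; payment $822.00; balance $1,641.35
Quarter 9: opening $1,641.35; interest $9.00 → $1,650.35; payment $826.00; balance $824.35
Quarter 10: opening $824.35; interest $5.00 → $829.35; payment $829.35; balance $0.00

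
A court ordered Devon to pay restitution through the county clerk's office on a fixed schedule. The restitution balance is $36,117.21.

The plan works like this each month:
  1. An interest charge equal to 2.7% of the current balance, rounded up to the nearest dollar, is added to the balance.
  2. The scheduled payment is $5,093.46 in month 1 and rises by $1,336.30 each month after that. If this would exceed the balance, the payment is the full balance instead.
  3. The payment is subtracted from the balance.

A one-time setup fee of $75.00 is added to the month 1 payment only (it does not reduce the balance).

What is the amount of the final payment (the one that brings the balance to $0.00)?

$674.91

Month 1: opening $36,117.21; interest $976.00 → $37,093.21; payment $5,093.46 (+ $75.00 fee); balance $31,999.75
Month 2: opening $31,999.75; interest $864.00 → $32,863.75; payment $6,429.76; balance $26,433.99
Month 3: opening $26,433.99; interest $714.00 → $27,147.99; payment $7,766.06; balance $19,381.93
Month 4: opening $19,381.93; interest $524.00 → $19,905.93; payment $9,102.36; balance $10,803.57
Month 5: opening $10,803.57; interest $292.00 → $11,095.57; payment $10,438.66; balance $656.91
Month 6: opening $656.91; interest $18.00 → $674.91; payment $674.91; balance $0.00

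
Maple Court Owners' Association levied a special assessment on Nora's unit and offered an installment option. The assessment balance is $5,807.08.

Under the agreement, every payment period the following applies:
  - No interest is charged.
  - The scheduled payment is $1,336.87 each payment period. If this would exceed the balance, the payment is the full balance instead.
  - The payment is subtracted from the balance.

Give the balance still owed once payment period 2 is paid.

Payment period 1: $5,807.08 − $1,336.87 → $4,470.21
Payment period 2: $4,470.21 − $1,336.87 → $3,133.34

$3,133.34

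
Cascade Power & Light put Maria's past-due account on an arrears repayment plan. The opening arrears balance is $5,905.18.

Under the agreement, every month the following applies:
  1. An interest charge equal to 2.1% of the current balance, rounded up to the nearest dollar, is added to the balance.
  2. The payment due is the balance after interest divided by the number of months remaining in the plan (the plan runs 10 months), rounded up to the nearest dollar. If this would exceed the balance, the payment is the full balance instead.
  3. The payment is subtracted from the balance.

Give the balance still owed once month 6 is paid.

Month 1: $5,905.18 +$125.00 interest = $6,030.18; pay $604.00 → $5,426.18
Month 2: $5,426.18 +$114.00 interest = $5,540.18; pay $616.00 → $4,924.18
Month 3: $4,924.18 +$104.00 interest = $5,028.18; pay $629.00 → $4,399.18
Month 4: $4,399.18 +$93.00 interest = $4,492.18; pay $642.00 → $3,850.18
Month 5: $3,850.18 +$81.00 interest = $3,931.18; pay $656.00 → $3,275.18
Month 6: $3,275.18 +$69.00 interest = $3,344.18; pay $669.00 → $2,675.18

$2,675.18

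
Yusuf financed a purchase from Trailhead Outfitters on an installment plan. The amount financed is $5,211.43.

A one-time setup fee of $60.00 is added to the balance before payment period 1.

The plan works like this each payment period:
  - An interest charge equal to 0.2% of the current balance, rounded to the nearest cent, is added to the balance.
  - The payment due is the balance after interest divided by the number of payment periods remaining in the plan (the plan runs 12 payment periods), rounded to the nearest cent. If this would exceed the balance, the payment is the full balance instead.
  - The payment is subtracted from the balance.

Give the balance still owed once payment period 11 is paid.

$449.04

Payment period 1: $5,271.43 +$10.54 interest = $5,281.97; pay $440.16 → $4,841.81
Payment period 2: $4,841.81 +$9.68 interest = $4,851.49; pay $441.04 → $4,410.45
Payment period 3: $4,410.45 +$8.82 interest = $4,419.27; pay $441.93 → $3,977.34
Payment period 4: $3,977.34 +$7.95 interest = $3,985.29; pay $442.81 → $3,542.48
Payment period 5: $3,542.48 +$7.08 interest = $3,549.56; pay $443.70 → $3,105.86
Payment period 6: $3,105.86 +$6.21 interest = $3,112.07; pay $444.58 → $2,667.49
Payment period 7: $2,667.49 +$5.33 interest = $2,672.82; pay $445.47 → $2,227.35
Payment period 8: $2,227.35 +$4.45 interest = $2,231.80; pay $446.36 → $1,785.44
Payment period 9: $1,785.44 +$3.57 interest = $1,789.01; pay $447.25 → $1,341.76
Payment period 10: $1,341.76 +$2.68 interest = $1,344.44; pay $448.15 → $896.29
Payment period 11: $896.29 +$1.79 interest = $898.08; pay $449.04 → $449.04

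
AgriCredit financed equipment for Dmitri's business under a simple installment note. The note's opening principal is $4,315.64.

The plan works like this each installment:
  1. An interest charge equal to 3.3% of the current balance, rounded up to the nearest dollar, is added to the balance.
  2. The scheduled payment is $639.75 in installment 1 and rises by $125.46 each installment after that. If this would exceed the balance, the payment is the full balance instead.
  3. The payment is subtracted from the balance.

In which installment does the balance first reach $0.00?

6

Installment 1: $4,315.64 +$143.00 interest = $4,458.64; pay $639.75 → $3,818.89
Installment 2: $3,818.89 +$127.00 interest = $3,945.89; pay $765.21 → $3,180.68
Installment 3: $3,180.68 +$105.00 interest = $3,285.68; pay $890.67 → $2,395.01
Installment 4: $2,395.01 +$80.00 interest = $2,475.01; pay $1,016.13 → $1,458.88
Installment 5: $1,458.88 +$49.00 interest = $1,507.88; pay $1,141.59 → $366.29
Installment 6: $366.29 +$13.00 interest = $379.29; pay $379.29 → $0.00
Balance reaches $0.00 in installment 6.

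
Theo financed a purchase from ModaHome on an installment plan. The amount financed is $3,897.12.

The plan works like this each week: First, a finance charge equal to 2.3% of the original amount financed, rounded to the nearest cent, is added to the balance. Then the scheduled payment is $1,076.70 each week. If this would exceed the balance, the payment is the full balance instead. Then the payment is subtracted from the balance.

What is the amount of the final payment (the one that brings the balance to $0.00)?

$1,025.54

Week 1: opening $3,897.12; interest $89.63 → $3,986.75; payment $1,076.70; balance $2,910.05
Week 2: opening $2,910.05; interest $89.63 → $2,999.68; payment $1,076.70; balance $1,922.98
Week 3: opening $1,922.98; interest $89.63 → $2,012.61; payment $1,076.70; balance $935.91
Week 4: opening $935.91; interest $89.63 → $1,025.54; payment $1,025.54; balance $0.00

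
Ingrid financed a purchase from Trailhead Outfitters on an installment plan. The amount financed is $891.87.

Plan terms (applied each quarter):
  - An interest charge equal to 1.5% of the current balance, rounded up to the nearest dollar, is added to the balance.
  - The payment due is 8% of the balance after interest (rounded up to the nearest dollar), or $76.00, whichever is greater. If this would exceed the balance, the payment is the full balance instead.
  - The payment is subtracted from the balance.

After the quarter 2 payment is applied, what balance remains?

# | Opening | Interest | Payment | End bal
1 | $891.87 | $14.00 | $76.00 | $829.87
2 | $829.87 | $13.00 | $76.00 | $766.87

$766.87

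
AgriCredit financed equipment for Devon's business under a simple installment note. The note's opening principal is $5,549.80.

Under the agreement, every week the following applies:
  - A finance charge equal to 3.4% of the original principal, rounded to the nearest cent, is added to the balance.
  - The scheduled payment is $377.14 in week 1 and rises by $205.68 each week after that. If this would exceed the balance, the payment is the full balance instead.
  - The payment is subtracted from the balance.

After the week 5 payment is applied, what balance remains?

$2,550.75

Week 1: $5,549.80 +$188.69 interest = $5,738.49; pay $377.14 → $5,361.35
Week 2: $5,361.35 +$188.69 interest = $5,550.04; pay $582.82 → $4,967.22
Week 3: $4,967.22 +$188.69 interest = $5,155.91; pay $788.50 → $4,367.41
Week 4: $4,367.41 +$188.69 interest = $4,556.10; pay $994.18 → $3,561.92
Week 5: $3,561.92 +$188.69 interest = $3,750.61; pay $1,199.86 → $2,550.75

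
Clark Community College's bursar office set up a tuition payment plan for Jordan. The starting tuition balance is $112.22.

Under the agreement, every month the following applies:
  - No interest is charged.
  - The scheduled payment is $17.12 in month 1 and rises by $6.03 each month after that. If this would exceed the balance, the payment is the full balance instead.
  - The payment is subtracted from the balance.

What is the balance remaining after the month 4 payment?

Month 1: opening $112.22; payment $17.12; balance $95.10
Month 2: opening $95.10; payment $23.15; balance $71.95
Month 3: opening $71.95; payment $29.18; balance $42.77
Month 4: opening $42.77; payment $35.21; balance $7.56

$7.56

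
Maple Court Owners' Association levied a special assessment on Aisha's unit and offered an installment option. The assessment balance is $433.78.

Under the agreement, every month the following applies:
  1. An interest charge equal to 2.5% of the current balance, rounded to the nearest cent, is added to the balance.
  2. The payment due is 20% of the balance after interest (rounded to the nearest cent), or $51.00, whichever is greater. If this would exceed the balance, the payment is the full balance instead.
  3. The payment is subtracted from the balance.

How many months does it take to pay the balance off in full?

# | Opening | Interest | Payment | End bal
1 | $433.78 | $10.84 | $88.92 | $355.70
2 | $355.70 | $8.89 | $72.92 | $291.67
3 | $291.67 | $7.29 | $59.79 | $239.17
4 | $239.17 | $5.98 | $51.00 | $194.15
5 | $194.15 | $4.85 | $51.00 | $148.00
6 | $148.00 | $3.70 | $51.00 | $100.70
7 | $100.70 | $2.52 | $51.00 | $52.22
8 | $52.22 | $1.31 | $51.00 | $2.53
9 | $2.53 | $0.06 | $2.59 | $0.00
Balance reaches $0.00 in month 9.

9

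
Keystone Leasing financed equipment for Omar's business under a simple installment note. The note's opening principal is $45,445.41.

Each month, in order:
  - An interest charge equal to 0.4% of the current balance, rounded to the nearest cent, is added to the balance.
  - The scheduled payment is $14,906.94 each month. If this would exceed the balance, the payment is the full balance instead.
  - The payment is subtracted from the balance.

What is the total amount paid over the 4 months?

Month 1: $45,445.41 +$181.78 interest = $45,627.19; pay $14,906.94 → $30,720.25
Month 2: $30,720.25 +$122.88 interest = $30,843.13; pay $14,906.94 → $15,936.19
Month 3: $15,936.19 +$63.74 interest = $15,999.93; pay $14,906.94 → $1,092.99
Month 4: $1,092.99 +$4.37 interest = $1,097.36; pay $1,097.36 → $0.00
Total paid: $45,818.18

$45,818.18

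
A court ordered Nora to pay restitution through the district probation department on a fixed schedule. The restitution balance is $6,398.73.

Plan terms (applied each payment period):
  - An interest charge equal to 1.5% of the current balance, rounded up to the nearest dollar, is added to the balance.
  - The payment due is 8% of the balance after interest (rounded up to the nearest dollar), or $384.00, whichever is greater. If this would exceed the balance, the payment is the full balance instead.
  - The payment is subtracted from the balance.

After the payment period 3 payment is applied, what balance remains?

Payment period 1: opening $6,398.73; interest $96.00 → $6,494.73; payment $520.00; balance $5,974.73
Payment period 2: opening $5,974.73; interest $90.00 → $6,064.73; payment $486.00; balance $5,578.73
Payment period 3: opening $5,578.73; interest $84.00 → $5,662.73; payment $454.00; balance $5,208.73

$5,208.73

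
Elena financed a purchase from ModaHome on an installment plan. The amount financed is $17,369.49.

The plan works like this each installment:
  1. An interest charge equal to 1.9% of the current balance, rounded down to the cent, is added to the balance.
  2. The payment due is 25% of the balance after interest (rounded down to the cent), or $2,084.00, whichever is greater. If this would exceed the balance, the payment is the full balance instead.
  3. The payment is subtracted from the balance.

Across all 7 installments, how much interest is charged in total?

Installment 1: $17,369.49 +$330.02 interest = $17,699.51; pay $4,424.87 → $13,274.64
Installment 2: $13,274.64 +$252.21 interest = $13,526.85; pay $3,381.71 → $10,145.14
Installment 3: $10,145.14 +$192.75 interest = $10,337.89; pay $2,584.47 → $7,753.42
Installment 4: $7,753.42 +$147.31 interest = $7,900.73; pay $2,084.00 → $5,816.73
Installment 5: $5,816.73 +$110.51 interest = $5,927.24; pay $2,084.00 → $3,843.24
Installment 6: $3,843.24 +$73.02 interest = $3,916.26; pay $2,084.00 → $1,832.26
Installment 7: $1,832.26 +$34.81 interest = $1,867.07; pay $1,867.07 → $0.00
Total interest: $330.02 + $252.21 + $192.75 + $147.31 + $110.51 + $73.02 + $34.81 = $1,140.63

$1,140.63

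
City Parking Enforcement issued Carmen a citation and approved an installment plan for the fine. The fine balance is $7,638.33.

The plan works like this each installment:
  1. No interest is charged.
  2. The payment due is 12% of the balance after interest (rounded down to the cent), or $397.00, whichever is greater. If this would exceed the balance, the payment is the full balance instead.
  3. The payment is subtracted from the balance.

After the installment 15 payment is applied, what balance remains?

$0.00

# | Opening | Payment | End bal
1 | $7,638.33 | $916.59 | $6,721.74
2 | $6,721.74 | $806.60 | $5,915.14
3 | $5,915.14 | $709.81 | $5,205.33
4 | $5,205.33 | $624.63 | $4,580.70
5 | $4,580.70 | $549.68 | $4,031.02
6 | $4,031.02 | $483.72 | $3,547.30
7 | $3,547.30 | $425.67 | $3,121.63
8 | $3,121.63 | $397.00 | $2,724.63
9 | $2,724.63 | $397.00 | $2,327.63
10 | $2,327.63 | $397.00 | $1,930.63
11 | $1,930.63 | $397.00 | $1,533.63
12 | $1,533.63 | $397.00 | $1,136.63
13 | $1,136.63 | $397.00 | $739.63
14 | $739.63 | $397.00 | $342.63
15 | $342.63 | $342.63 | $0.00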